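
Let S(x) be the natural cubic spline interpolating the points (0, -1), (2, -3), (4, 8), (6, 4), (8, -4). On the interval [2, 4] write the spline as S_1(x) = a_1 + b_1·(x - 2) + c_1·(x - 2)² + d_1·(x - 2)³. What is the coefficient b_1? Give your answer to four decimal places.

3.4821

Let M_i = S''(x_i). Step sizes h_i = 2, 2, 2, 2; slopes of the chords Δ_i = (y_(i+1) - y_i)/h_i = -1, 11/2, -2, -4.
  2·M_0 + 8·M_1 + 2·M_2 = 6(Δ_1 - Δ_0) = 39
  2·M_1 + 8·M_2 + 2·M_3 = 6(Δ_2 - Δ_1) = -45
  2·M_2 + 8·M_3 + 2·M_4 = 6(Δ_3 - Δ_2) = -12
Natural end conditions: M_0 = M_4 = 0.
Solving: M_0 = 0, M_1 = 753/112, M_2 = -207/28, M_3 = 39/112, M_4 = 0.
On [2, 4], with S_1(x) = a_1 + b_1·(x - 2) + c_1·(x - 2)² + d_1·(x - 2)³: c_1 = M_1/2 = 753/224, d_1 = (M_2 - M_1)/(6h_1) = -527/448, b_1 = Δ_1 - h_1(2M_1 + M_2)/6 = 195/56.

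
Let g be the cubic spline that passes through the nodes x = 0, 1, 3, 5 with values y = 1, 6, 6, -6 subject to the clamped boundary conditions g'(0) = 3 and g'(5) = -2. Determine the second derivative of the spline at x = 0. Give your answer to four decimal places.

8.2609

Let m_i = g''(x_i). Step sizes h_i = 1, 2, 2; slopes of the chords Δ_i = (y_(i+1) - y_i)/h_i = 5, 0, -6.
  1·m_0 + 6·m_1 + 2·m_2 = 6(Δ_1 - Δ_0) = -30
  2·m_1 + 8·m_2 + 2·m_3 = 6(Δ_2 - Δ_1) = -36
Clamped end conditions give two more equations: 2h_0·m_0 + h_0·m_1 = 6(Δ_0 - g'(0)) = 12 and h_2·m_2 + 2h_2·m_3 = 6(g'(5) - Δ_2) = 24.
Forward elimination and back-substitution give m_0 = 190/23, m_1 = -104/23, m_2 = -128/23, m_3 = 202/23.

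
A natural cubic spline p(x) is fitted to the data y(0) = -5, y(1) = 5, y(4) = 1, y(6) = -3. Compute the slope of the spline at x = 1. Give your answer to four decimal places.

With m_i denoting the second derivative at x_i, h_i = 1, 3, 2, and Δ_i = (y_(i+1) − y_i)/h_i = 10, -4/3, -2:
  1·m_0 + 8·m_1 + 3·m_2 = 6(Δ_1 - Δ_0) = -68
  3·m_1 + 10·m_2 + 2·m_3 = 6(Δ_2 - Δ_1) = -4
Natural end conditions: m_0 = m_3 = 0.
Solving: m_0 = 0, m_1 = -668/71, m_2 = 172/71, m_3 = 0.
On [1, 4], p'(x) = b_1 + 2c_1·(x - 1) + 3d_1·(x - 1)² with b_1 = Δ_1 - h_1(2m_1 + m_2)/6 = 1462/213, c_1 = m_1/2 = -334/71, d_1 = (m_2 - m_1)/(6h_1) = 140/213. So p'(1) = 1462/213.

6.8638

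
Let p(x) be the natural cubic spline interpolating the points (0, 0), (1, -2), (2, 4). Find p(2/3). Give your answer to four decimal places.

With m_i denoting the second derivative at x_i, h_i = 1, 1, and Δ_i = (y_(i+1) − y_i)/h_i = -2, 6:
  1·m_0 + 4·m_1 + 1·m_2 = 6(Δ_1 - Δ_0) = 48
Natural end conditions: m_0 = m_2 = 0.
Hence m_0 = 0, m_1 = 12, m_2 = 0.
On [0, 1], p(x) = 0 - 4·x + 0·x² + 2·x³.
With x = 2/3: p(2/3) = -56/27.

-2.0741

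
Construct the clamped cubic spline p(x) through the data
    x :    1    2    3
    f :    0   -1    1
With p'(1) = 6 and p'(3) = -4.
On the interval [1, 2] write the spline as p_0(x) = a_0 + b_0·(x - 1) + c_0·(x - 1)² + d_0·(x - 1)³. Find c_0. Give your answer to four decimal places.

-15.2500

With σ_i denoting the second derivative at x_i, h_i = 1, 1, and Δ_i = (y_(i+1) − y_i)/h_i = -1, 2:
  1·σ_0 + 4·σ_1 + 1·σ_2 = 6(Δ_1 - Δ_0) = 18
Clamped end conditions give two more equations: 2h_0·σ_0 + h_0·σ_1 = 6(Δ_0 - p'(1)) = -42 and h_1·σ_1 + 2h_1·σ_2 = 6(p'(3) - Δ_1) = -36.
Hence σ_0 = -61/2, σ_1 = 19, σ_2 = -55/2.
On [1, 2], with p_0(x) = a_0 + b_0·(x - 1) + c_0·(x - 1)² + d_0·(x - 1)³: c_0 = σ_0/2 = -61/4, d_0 = (σ_1 - σ_0)/(6h_0) = 33/4, b_0 = Δ_0 - h_0(2σ_0 + σ_1)/6 = 6.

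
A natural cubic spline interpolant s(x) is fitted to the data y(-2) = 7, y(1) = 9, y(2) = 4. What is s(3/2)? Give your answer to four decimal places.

6.7656

Let m_i = s''(x_i). Step sizes h_i = 3, 1; slopes of the chords Δ_i = (y_(i+1) - y_i)/h_i = 2/3, -5.
  3·m_0 + 8·m_1 + 1·m_2 = 6(Δ_1 - Δ_0) = -34
Natural end conditions: m_0 = m_2 = 0.
Forward elimination and back-substitution give m_0 = 0, m_1 = -17/4, m_2 = 0.
On [1, 2], s(x) = 9 - 43/12·(x - 1) - 17/8·(x - 1)² + 17/24·(x - 1)³.
With (x - 1) = 1/2: s(3/2) = 433/64.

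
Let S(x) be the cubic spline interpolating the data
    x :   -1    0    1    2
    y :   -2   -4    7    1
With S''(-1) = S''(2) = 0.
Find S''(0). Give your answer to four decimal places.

27.6000

Put m_i = S'' at the i-th knot. Here h = (1, 1, 1) and Δ = (-2, 11, -6), so the interior equations h_(i-1)·m_(i-1) + 2(h_(i-1)+h_i)·m_i + h_i·m_(i+1) = 6(Δ_i − Δ_(i-1)) read
  1·m_0 + 4·m_1 + 1·m_2 = 6(Δ_1 - Δ_0) = 78
  1·m_1 + 4·m_2 + 1·m_3 = 6(Δ_2 - Δ_1) = -102
Natural end conditions: m_0 = m_3 = 0.
Solving the tridiagonal system: m_0 = 0, m_1 = 138/5, m_2 = -162/5, m_3 = 0.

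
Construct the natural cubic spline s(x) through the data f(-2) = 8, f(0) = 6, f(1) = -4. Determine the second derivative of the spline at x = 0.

Put M_i = s'' at the i-th knot. Here h = (2, 1) and Δ = (-1, -10), so the interior equations h_(i-1)·M_(i-1) + 2(h_(i-1)+h_i)·M_i + h_i·M_(i+1) = 6(Δ_i − Δ_(i-1)) read
  2·M_0 + 6·M_1 + 1·M_2 = 6(Δ_1 - Δ_0) = -54
Natural end conditions: M_0 = M_2 = 0.
Solving: M_0 = 0, M_1 = -9, M_2 = 0.

-9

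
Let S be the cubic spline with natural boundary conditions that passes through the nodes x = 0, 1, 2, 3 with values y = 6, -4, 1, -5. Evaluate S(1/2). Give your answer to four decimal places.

-0.7750

With M_i denoting the second derivative at x_i, h_i = 1, 1, 1, and Δ_i = (y_(i+1) − y_i)/h_i = -10, 5, -6:
  1·M_0 + 4·M_1 + 1·M_2 = 6(Δ_1 - Δ_0) = 90
  1·M_1 + 4·M_2 + 1·M_3 = 6(Δ_2 - Δ_1) = -66
Natural end conditions: M_0 = M_3 = 0.
Solving: M_0 = 0, M_1 = 142/5, M_2 = -118/5, M_3 = 0.
On [0, 1], S(x) = 6 - 221/15·x + 0·x² + 71/15·x³.
With x = 1/2: S(1/2) = -31/40.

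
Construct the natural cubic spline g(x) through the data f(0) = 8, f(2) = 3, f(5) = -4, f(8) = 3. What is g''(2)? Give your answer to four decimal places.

-0.6486

Put M_i = g'' at the i-th knot. Here h = (2, 3, 3) and Δ = (-5/2, -7/3, 7/3), so the interior equations h_(i-1)·M_(i-1) + 2(h_(i-1)+h_i)·M_i + h_i·M_(i+1) = 6(Δ_i − Δ_(i-1)) read
  2·M_0 + 10·M_1 + 3·M_2 = 6(Δ_1 - Δ_0) = 1
  3·M_1 + 12·M_2 + 3·M_3 = 6(Δ_2 - Δ_1) = 28
Natural end conditions: M_0 = M_3 = 0.
Solving the tridiagonal system: M_0 = 0, M_1 = -24/37, M_2 = 277/111, M_3 = 0.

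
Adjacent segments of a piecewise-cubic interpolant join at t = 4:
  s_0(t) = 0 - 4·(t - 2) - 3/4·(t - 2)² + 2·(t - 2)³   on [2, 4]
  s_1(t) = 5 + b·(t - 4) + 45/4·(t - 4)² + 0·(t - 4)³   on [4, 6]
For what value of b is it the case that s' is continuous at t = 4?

s_0'(t) = -4 - 3/2·(t - 2) + 6·(t - 2)², so s_0'(4) = 17. On the right, s_1'(4) = b, so b = 17.

17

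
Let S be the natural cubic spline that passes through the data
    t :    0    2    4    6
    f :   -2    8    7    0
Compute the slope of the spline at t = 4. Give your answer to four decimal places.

Write M_i for S''(x_i). With h_i = 2, 2, 2 and divided differences Δ_i = 5, -1/2, -7/2, the continuity of S' gives the tridiagonal system
  2·M_0 + 8·M_1 + 2·M_2 = 6(Δ_1 - Δ_0) = -33
  2·M_1 + 8·M_2 + 2·M_3 = 6(Δ_2 - Δ_1) = -18
Natural end conditions: M_0 = M_3 = 0.
Forward elimination and back-substitution give M_0 = 0, M_1 = -19/5, M_2 = -13/10, M_3 = 0.
On [4, 6], S'(t) = b_2 + 2c_2·(t - 4) + 3d_2·(t - 4)² with b_2 = Δ_2 - h_2(2M_2 + M_3)/6 = -79/30, c_2 = M_2/2 = -13/20, d_2 = (M_3 - M_2)/(6h_2) = 13/120. So S'(4) = -79/30.

-2.6333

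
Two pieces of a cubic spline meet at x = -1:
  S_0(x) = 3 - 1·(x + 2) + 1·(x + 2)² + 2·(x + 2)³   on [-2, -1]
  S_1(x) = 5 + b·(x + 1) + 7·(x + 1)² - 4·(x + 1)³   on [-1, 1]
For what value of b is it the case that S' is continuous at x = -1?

7

S_0'(x) = -1 + 2·(x + 2) + 6·(x + 2)², so S_0'(-1) = 7. On the right, S_1'(-1) = b, so b = 7.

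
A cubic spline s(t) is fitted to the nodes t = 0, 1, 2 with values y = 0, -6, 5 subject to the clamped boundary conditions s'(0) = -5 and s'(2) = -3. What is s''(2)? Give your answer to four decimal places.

-66.5000

Let M_i = s''(x_i). Step sizes h_i = 1, 1; slopes of the chords Δ_i = (y_(i+1) - y_i)/h_i = -6, 11.
  1·M_0 + 4·M_1 + 1·M_2 = 6(Δ_1 - Δ_0) = 102
Clamped end conditions give two more equations: 2h_0·M_0 + h_0·M_1 = 6(Δ_0 - s'(0)) = -6 and h_1·M_1 + 2h_1·M_2 = 6(s'(2) - Δ_1) = -84.
Forward elimination and back-substitution give M_0 = -55/2, M_1 = 49, M_2 = -133/2.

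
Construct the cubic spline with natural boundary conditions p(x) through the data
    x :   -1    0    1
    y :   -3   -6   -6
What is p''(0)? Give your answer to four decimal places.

With m_i denoting the second derivative at x_i, h_i = 1, 1, and Δ_i = (y_(i+1) − y_i)/h_i = -3, 0:
  1·m_0 + 4·m_1 + 1·m_2 = 6(Δ_1 - Δ_0) = 18
Natural end conditions: m_0 = m_2 = 0.
Solving: m_0 = 0, m_1 = 9/2, m_2 = 0.

4.5000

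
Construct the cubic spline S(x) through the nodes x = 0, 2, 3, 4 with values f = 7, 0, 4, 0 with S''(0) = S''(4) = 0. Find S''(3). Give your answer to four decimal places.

Put M_i = S'' at the i-th knot. Here h = (2, 1, 1) and Δ = (-7/2, 4, -4), so the interior equations h_(i-1)·M_(i-1) + 2(h_(i-1)+h_i)·M_i + h_i·M_(i+1) = 6(Δ_i − Δ_(i-1)) read
  2·M_0 + 6·M_1 + 1·M_2 = 6(Δ_1 - Δ_0) = 45
  1·M_1 + 4·M_2 + 1·M_3 = 6(Δ_2 - Δ_1) = -48
Natural end conditions: M_0 = M_3 = 0.
Forward elimination and back-substitution give M_0 = 0, M_1 = 228/23, M_2 = -333/23, M_3 = 0.

-14.4783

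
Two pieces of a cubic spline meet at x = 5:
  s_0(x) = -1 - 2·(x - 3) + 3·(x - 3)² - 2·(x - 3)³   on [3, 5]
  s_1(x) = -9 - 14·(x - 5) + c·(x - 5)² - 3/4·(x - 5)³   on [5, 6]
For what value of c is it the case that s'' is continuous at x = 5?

s_0''(x) = 6 - 12·(x - 3), so s_0''(5) = -18. On the right, s_1''(5) = 2c, so c = -9.

-9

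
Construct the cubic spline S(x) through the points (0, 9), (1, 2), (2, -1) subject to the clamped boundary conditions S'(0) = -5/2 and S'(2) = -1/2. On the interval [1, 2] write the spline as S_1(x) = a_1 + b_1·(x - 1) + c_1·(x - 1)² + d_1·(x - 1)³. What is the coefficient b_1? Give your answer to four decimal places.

-6.7500

With m_i denoting the second derivative at x_i, h_i = 1, 1, and Δ_i = (y_(i+1) − y_i)/h_i = -7, -3:
  1·m_0 + 4·m_1 + 1·m_2 = 6(Δ_1 - Δ_0) = 24
Clamped end conditions give two more equations: 2h_0·m_0 + h_0·m_1 = 6(Δ_0 - S'(0)) = -27 and h_1·m_1 + 2h_1·m_2 = 6(S'(2) - Δ_1) = 15.
Solving: m_0 = -37/2, m_1 = 10, m_2 = 5/2.
On [1, 2], with S_1(x) = a_1 + b_1·(x - 1) + c_1·(x - 1)² + d_1·(x - 1)³: c_1 = m_1/2 = 5, d_1 = (m_2 - m_1)/(6h_1) = -5/4, b_1 = Δ_1 - h_1(2m_1 + m_2)/6 = -27/4.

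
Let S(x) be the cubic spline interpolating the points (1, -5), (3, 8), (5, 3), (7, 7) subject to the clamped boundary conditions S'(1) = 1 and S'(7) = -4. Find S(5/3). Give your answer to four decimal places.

-1.7432

Write M_i for S''(x_i). With h_i = 2, 2, 2 and divided differences Δ_i = 13/2, -5/2, 2, the continuity of S' gives the tridiagonal system
  2·M_0 + 8·M_1 + 2·M_2 = 6(Δ_1 - Δ_0) = -54
  2·M_1 + 8·M_2 + 2·M_3 = 6(Δ_2 - Δ_1) = 27
Clamped end conditions give two more equations: 2h_0·M_0 + h_0·M_1 = 6(Δ_0 - S'(1)) = 33 and h_2·M_2 + 2h_2·M_3 = 6(S'(7) - Δ_2) = -36.
Solving the tridiagonal system: M_0 = 221/15, M_1 = -389/30, M_2 = 152/15, M_3 = -211/15.
On [1, 3], S(x) = -5 + 1·(x - 1) + 221/30·(x - 1)² - 277/120·(x - 1)³.
With (x - 1) = 2/3: S(5/3) = -706/405.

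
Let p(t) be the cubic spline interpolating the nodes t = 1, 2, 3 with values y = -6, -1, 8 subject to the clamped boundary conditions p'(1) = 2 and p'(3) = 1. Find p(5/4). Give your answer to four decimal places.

Write M_i for p''(x_i). With h_i = 1, 1 and divided differences Δ_i = 5, 9, the continuity of p' gives the tridiagonal system
  1·M_0 + 4·M_1 + 1·M_2 = 6(Δ_1 - Δ_0) = 24
Clamped end conditions give two more equations: 2h_0·M_0 + h_0·M_1 = 6(Δ_0 - p'(1)) = 18 and h_1·M_1 + 2h_1·M_2 = 6(p'(3) - Δ_1) = -48.
Hence M_0 = 5/2, M_1 = 13, M_2 = -61/2.
On [1, 2], p(t) = -6 + 2·(t - 1) + 5/4·(t - 1)² + 7/4·(t - 1)³.
With (t - 1) = 1/4: p(5/4) = -1381/256.

-5.3945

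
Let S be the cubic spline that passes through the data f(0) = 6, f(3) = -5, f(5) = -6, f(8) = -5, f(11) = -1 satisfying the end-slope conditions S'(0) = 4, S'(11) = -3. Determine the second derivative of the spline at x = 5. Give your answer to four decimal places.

Write M_i for S''(x_i). With h_i = 3, 2, 3, 3 and divided differences Δ_i = -11/3, -1/2, 1/3, 4/3, the continuity of S' gives the tridiagonal system
  3·M_0 + 10·M_1 + 2·M_2 = 6(Δ_1 - Δ_0) = 19
  2·M_1 + 10·M_2 + 3·M_3 = 6(Δ_2 - Δ_1) = 5
  3·M_2 + 12·M_3 + 3·M_4 = 6(Δ_3 - Δ_2) = 6
Clamped end conditions give two more equations: 2h_0·M_0 + h_0·M_1 = 6(Δ_0 - S'(0)) = -46 and h_3·M_3 + 2h_3·M_4 = 6(S'(11) - Δ_3) = -26.
Solving: M_0 = -5303/516, M_1 = 449/86, M_2 = -409/344, M_3 = 1109/516, M_4 = -5581/1032.

-1.1890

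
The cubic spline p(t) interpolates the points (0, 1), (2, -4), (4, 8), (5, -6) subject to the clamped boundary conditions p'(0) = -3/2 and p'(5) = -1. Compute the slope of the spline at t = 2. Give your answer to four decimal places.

5.9130

Put m_i = p'' at the i-th knot. Here h = (2, 2, 1) and Δ = (-5/2, 6, -14), so the interior equations h_(i-1)·m_(i-1) + 2(h_(i-1)+h_i)·m_i + h_i·m_(i+1) = 6(Δ_i − Δ_(i-1)) read
  2·m_0 + 8·m_1 + 2·m_2 = 6(Δ_1 - Δ_0) = 51
  2·m_1 + 6·m_2 + 1·m_3 = 6(Δ_2 - Δ_1) = -120
Clamped end conditions give two more equations: 2h_0·m_0 + h_0·m_1 = 6(Δ_0 - p'(0)) = -6 and h_2·m_2 + 2h_2·m_3 = 6(p'(5) - Δ_2) = 78.
Solving: m_0 = -479/46, m_1 = 410/23, m_2 = -814/23, m_3 = 1304/23.
On [2, 4], p'(t) = b_1 + 2c_1·(t - 2) + 3d_1·(t - 2)² with b_1 = Δ_1 - h_1(2m_1 + m_2)/6 = 136/23, c_1 = m_1/2 = 205/23, d_1 = (m_2 - m_1)/(6h_1) = -102/23. So p'(2) = 136/23.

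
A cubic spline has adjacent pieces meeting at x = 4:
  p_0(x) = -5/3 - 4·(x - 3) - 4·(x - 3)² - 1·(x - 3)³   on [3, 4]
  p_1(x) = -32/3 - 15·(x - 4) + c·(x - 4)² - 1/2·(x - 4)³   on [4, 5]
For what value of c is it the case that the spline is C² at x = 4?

p_0''(x) = -8 - 6·(x - 3), so p_0''(4) = -14. On the right, p_1''(4) = 2c, so c = -7.

-7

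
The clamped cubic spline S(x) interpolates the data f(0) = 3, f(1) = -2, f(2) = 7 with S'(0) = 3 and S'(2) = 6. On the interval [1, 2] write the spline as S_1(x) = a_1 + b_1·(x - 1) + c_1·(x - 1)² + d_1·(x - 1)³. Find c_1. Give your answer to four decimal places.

With m_i denoting the second derivative at x_i, h_i = 1, 1, and Δ_i = (y_(i+1) − y_i)/h_i = -5, 9:
  1·m_0 + 4·m_1 + 1·m_2 = 6(Δ_1 - Δ_0) = 84
Clamped end conditions give two more equations: 2h_0·m_0 + h_0·m_1 = 6(Δ_0 - S'(0)) = -48 and h_1·m_1 + 2h_1·m_2 = 6(S'(2) - Δ_1) = -18.
Solving the tridiagonal system: m_0 = -87/2, m_1 = 39, m_2 = -57/2.
On [1, 2], with S_1(x) = a_1 + b_1·(x - 1) + c_1·(x - 1)² + d_1·(x - 1)³: c_1 = m_1/2 = 39/2, d_1 = (m_2 - m_1)/(6h_1) = -45/4, b_1 = Δ_1 - h_1(2m_1 + m_2)/6 = 3/4.

19.5000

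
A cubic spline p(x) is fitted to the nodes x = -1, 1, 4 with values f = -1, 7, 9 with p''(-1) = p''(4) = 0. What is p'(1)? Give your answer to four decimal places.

2.6667

Let m_i = p''(x_i). Step sizes h_i = 2, 3; slopes of the chords Δ_i = (y_(i+1) - y_i)/h_i = 4, 2/3.
  2·m_0 + 10·m_1 + 3·m_2 = 6(Δ_1 - Δ_0) = -20
Natural end conditions: m_0 = m_2 = 0.
Hence m_0 = 0, m_1 = -2, m_2 = 0.
On [1, 4], p'(x) = b_1 + 2c_1·(x - 1) + 3d_1·(x - 1)² with b_1 = Δ_1 - h_1(2m_1 + m_2)/6 = 8/3, c_1 = m_1/2 = -1, d_1 = (m_2 - m_1)/(6h_1) = 1/9. So p'(1) = 8/3.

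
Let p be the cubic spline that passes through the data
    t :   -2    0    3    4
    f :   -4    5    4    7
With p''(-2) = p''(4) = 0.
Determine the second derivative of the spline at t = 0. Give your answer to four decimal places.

Let M_i = p''(x_i). Step sizes h_i = 2, 3, 1; slopes of the chords Δ_i = (y_(i+1) - y_i)/h_i = 9/2, -1/3, 3.
  2·M_0 + 10·M_1 + 3·M_2 = 6(Δ_1 - Δ_0) = -29
  3·M_1 + 8·M_2 + 1·M_3 = 6(Δ_2 - Δ_1) = 20
Natural end conditions: M_0 = M_3 = 0.
Forward elimination and back-substitution give M_0 = 0, M_1 = -292/71, M_2 = 287/71, M_3 = 0.

-4.1127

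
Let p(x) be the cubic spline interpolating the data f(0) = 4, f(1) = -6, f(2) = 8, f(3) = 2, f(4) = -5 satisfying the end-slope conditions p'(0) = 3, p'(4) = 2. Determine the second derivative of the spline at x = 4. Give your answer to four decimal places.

Put M_i = p'' at the i-th knot. Here h = (1, 1, 1, 1) and Δ = (-10, 14, -6, -7), so the interior equations h_(i-1)·M_(i-1) + 2(h_(i-1)+h_i)·M_i + h_i·M_(i+1) = 6(Δ_i − Δ_(i-1)) read
  1·M_0 + 4·M_1 + 1·M_2 = 6(Δ_1 - Δ_0) = 144
  1·M_1 + 4·M_2 + 1·M_3 = 6(Δ_2 - Δ_1) = -120
  1·M_2 + 4·M_3 + 1·M_4 = 6(Δ_3 - Δ_2) = -6
Clamped end conditions give two more equations: 2h_0·M_0 + h_0·M_1 = 6(Δ_0 - p'(0)) = -78 and h_3·M_3 + 2h_3·M_4 = 6(p'(4) - Δ_3) = 54.
Solving: M_0 = -1007/14, M_1 = 461/7, M_2 = -95/2, M_3 = 29/7, M_4 = 349/14.

24.9286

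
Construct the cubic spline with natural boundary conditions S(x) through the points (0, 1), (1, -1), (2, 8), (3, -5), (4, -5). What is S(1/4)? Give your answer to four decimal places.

With σ_i denoting the second derivative at x_i, h_i = 1, 1, 1, 1, and Δ_i = (y_(i+1) − y_i)/h_i = -2, 9, -13, 0:
  1·σ_0 + 4·σ_1 + 1·σ_2 = 6(Δ_1 - Δ_0) = 66
  1·σ_1 + 4·σ_2 + 1·σ_3 = 6(Δ_2 - Δ_1) = -132
  1·σ_2 + 4·σ_3 + 1·σ_4 = 6(Δ_3 - Δ_2) = 78
Natural end conditions: σ_0 = σ_4 = 0.
Solving: σ_0 = 0, σ_1 = 57/2, σ_2 = -48, σ_3 = 63/2, σ_4 = 0.
On [0, 1], S(x) = 1 - 27/4·x + 0·x² + 19/4·x³.
With x = 1/4: S(1/4) = -157/256.

-0.6133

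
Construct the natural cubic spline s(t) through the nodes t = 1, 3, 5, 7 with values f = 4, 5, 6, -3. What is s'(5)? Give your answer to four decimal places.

With M_i denoting the second derivative at x_i, h_i = 2, 2, 2, and Δ_i = (y_(i+1) − y_i)/h_i = 1/2, 1/2, -9/2:
  2·M_0 + 8·M_1 + 2·M_2 = 6(Δ_1 - Δ_0) = 0
  2·M_1 + 8·M_2 + 2·M_3 = 6(Δ_2 - Δ_1) = -30
Natural end conditions: M_0 = M_3 = 0.
Forward elimination and back-substitution give M_0 = 0, M_1 = 1, M_2 = -4, M_3 = 0.
On [5, 7], s'(t) = b_2 + 2c_2·(t - 5) + 3d_2·(t - 5)² with b_2 = Δ_2 - h_2(2M_2 + M_3)/6 = -11/6, c_2 = M_2/2 = -2, d_2 = (M_3 - M_2)/(6h_2) = 1/3. So s'(5) = -11/6.

-1.8333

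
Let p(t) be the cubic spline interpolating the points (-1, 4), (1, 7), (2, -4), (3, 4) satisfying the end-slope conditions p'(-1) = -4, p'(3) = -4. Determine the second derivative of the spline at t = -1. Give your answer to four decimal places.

22.5000

Let M_i = p''(x_i). Step sizes h_i = 2, 1, 1; slopes of the chords Δ_i = (y_(i+1) - y_i)/h_i = 3/2, -11, 8.
  2·M_0 + 6·M_1 + 1·M_2 = 6(Δ_1 - Δ_0) = -75
  1·M_1 + 4·M_2 + 1·M_3 = 6(Δ_2 - Δ_1) = 114
Clamped end conditions give two more equations: 2h_0·M_0 + h_0·M_1 = 6(Δ_0 - p'(-1)) = 33 and h_2·M_2 + 2h_2·M_3 = 6(p'(3) - Δ_2) = -72.
Hence M_0 = 45/2, M_1 = -57/2, M_2 = 51, M_3 = -123/2.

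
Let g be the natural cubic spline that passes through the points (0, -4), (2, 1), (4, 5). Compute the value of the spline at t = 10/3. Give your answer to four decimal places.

3.7407

Put σ_i = g'' at the i-th knot. Here h = (2, 2) and Δ = (5/2, 2), so the interior equations h_(i-1)·σ_(i-1) + 2(h_(i-1)+h_i)·σ_i + h_i·σ_(i+1) = 6(Δ_i − Δ_(i-1)) read
  2·σ_0 + 8·σ_1 + 2·σ_2 = 6(Δ_1 - Δ_0) = -3
Natural end conditions: σ_0 = σ_2 = 0.
Solving: σ_0 = 0, σ_1 = -3/8, σ_2 = 0.
On [2, 4], g(t) = 1 + 9/4·(t - 2) - 3/16·(t - 2)² + 1/32·(t - 2)³.
With (t - 2) = 4/3: g(10/3) = 101/27.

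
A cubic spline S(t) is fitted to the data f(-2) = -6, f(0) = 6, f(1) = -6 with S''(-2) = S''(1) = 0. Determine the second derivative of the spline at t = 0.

-18

Put M_i = S'' at the i-th knot. Here h = (2, 1) and Δ = (6, -12), so the interior equations h_(i-1)·M_(i-1) + 2(h_(i-1)+h_i)·M_i + h_i·M_(i+1) = 6(Δ_i − Δ_(i-1)) read
  2·M_0 + 6·M_1 + 1·M_2 = 6(Δ_1 - Δ_0) = -108
Natural end conditions: M_0 = M_2 = 0.
Forward elimination and back-substitution give M_0 = 0, M_1 = -18, M_2 = 0.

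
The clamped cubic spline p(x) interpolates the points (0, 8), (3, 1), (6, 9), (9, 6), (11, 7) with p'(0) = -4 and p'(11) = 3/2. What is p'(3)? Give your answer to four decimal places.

Put m_i = p'' at the i-th knot. Here h = (3, 3, 3, 2) and Δ = (-7/3, 8/3, -1, 1/2), so the interior equations h_(i-1)·m_(i-1) + 2(h_(i-1)+h_i)·m_i + h_i·m_(i+1) = 6(Δ_i − Δ_(i-1)) read
  3·m_0 + 12·m_1 + 3·m_2 = 6(Δ_1 - Δ_0) = 30
  3·m_1 + 12·m_2 + 3·m_3 = 6(Δ_2 - Δ_1) = -22
  3·m_2 + 10·m_3 + 2·m_4 = 6(Δ_3 - Δ_2) = 9
Clamped end conditions give two more equations: 2h_0·m_0 + h_0·m_1 = 6(Δ_0 - p'(0)) = 10 and h_3·m_3 + 2h_3·m_4 = 6(p'(11) - Δ_3) = 6.
Solving the tridiagonal system: m_0 = 8/213, m_1 = 694/213, m_2 = -218/71, m_3 = 120/71, m_4 = 93/142.
On [3, 6], p'(x) = b_1 + 2c_1·(x - 3) + 3d_1·(x - 3)² with b_1 = Δ_1 - h_1(2m_1 + m_2)/6 = 67/71, c_1 = m_1/2 = 347/213, d_1 = (m_2 - m_1)/(6h_1) = -674/1917. So p'(3) = 67/71.

0.9437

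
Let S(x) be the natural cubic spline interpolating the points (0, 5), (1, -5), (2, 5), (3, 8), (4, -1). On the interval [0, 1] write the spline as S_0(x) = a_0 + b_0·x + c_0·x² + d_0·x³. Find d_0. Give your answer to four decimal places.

With M_i denoting the second derivative at x_i, h_i = 1, 1, 1, 1, and Δ_i = (y_(i+1) − y_i)/h_i = -10, 10, 3, -9:
  1·M_0 + 4·M_1 + 1·M_2 = 6(Δ_1 - Δ_0) = 120
  1·M_1 + 4·M_2 + 1·M_3 = 6(Δ_2 - Δ_1) = -42
  1·M_2 + 4·M_3 + 1·M_4 = 6(Δ_3 - Δ_2) = -72
Natural end conditions: M_0 = M_4 = 0.
Solving the tridiagonal system: M_0 = 0, M_1 = 237/7, M_2 = -108/7, M_3 = -99/7, M_4 = 0.
On [0, 1], with S_0(x) = a_0 + b_0·x + c_0·x² + d_0·x³: c_0 = M_0/2 = 0, d_0 = (M_1 - M_0)/(6h_0) = 79/14, b_0 = Δ_0 - h_0(2M_0 + M_1)/6 = -219/14.

5.6429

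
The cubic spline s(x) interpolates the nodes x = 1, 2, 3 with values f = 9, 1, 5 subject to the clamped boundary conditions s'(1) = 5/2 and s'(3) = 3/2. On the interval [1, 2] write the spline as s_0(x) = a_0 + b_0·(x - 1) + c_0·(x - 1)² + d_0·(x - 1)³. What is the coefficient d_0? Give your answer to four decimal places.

Put M_i = s'' at the i-th knot. Here h = (1, 1) and Δ = (-8, 4), so the interior equations h_(i-1)·M_(i-1) + 2(h_(i-1)+h_i)·M_i + h_i·M_(i+1) = 6(Δ_i − Δ_(i-1)) read
  1·M_0 + 4·M_1 + 1·M_2 = 6(Δ_1 - Δ_0) = 72
Clamped end conditions give two more equations: 2h_0·M_0 + h_0·M_1 = 6(Δ_0 - s'(1)) = -63 and h_1·M_1 + 2h_1·M_2 = 6(s'(3) - Δ_1) = -15.
Solving the tridiagonal system: M_0 = -50, M_1 = 37, M_2 = -26.
On [1, 2], with s_0(x) = a_0 + b_0·(x - 1) + c_0·(x - 1)² + d_0·(x - 1)³: c_0 = M_0/2 = -25, d_0 = (M_1 - M_0)/(6h_0) = 29/2, b_0 = Δ_0 - h_0(2M_0 + M_1)/6 = 5/2.

14.5000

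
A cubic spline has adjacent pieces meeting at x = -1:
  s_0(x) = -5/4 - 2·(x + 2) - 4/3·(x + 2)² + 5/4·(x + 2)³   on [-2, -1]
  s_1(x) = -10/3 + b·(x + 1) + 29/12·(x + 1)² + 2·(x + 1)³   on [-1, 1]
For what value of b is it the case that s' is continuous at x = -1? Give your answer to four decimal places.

s_0'(x) = -2 - 8/3·(x + 2) + 15/4·(x + 2)², so s_0'(-1) = -11/12. On the right, s_1'(-1) = b, so b = -11/12.

-0.9167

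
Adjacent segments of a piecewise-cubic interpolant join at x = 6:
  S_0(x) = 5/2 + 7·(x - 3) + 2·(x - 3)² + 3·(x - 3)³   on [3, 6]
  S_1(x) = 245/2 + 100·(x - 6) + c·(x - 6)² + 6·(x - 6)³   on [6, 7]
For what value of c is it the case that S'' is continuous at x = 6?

29

S_0''(x) = 4 + 18·(x - 3), so S_0''(6) = 58. On the right, S_1''(6) = 2c, so c = 29.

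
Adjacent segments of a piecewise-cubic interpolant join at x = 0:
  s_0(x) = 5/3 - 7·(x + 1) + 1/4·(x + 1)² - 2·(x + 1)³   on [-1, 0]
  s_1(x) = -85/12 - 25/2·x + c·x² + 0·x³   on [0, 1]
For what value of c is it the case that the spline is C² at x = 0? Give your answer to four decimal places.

-5.7500

s_0''(x) = 1/2 - 12·(x + 1), so s_0''(0) = -23/2. On the right, s_1''(0) = 2c, so c = -23/4.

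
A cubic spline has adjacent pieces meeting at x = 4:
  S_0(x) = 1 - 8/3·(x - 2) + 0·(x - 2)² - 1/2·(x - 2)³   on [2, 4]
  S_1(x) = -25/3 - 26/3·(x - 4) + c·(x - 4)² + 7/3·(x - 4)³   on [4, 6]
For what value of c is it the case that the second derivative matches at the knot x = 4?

-3

S_0''(x) = 0 - 3·(x - 2), so S_0''(4) = -6. On the right, S_1''(4) = 2c, so c = -3.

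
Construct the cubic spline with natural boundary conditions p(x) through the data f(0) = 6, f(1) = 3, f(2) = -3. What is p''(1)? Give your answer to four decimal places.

-4.5000

With M_i denoting the second derivative at x_i, h_i = 1, 1, and Δ_i = (y_(i+1) − y_i)/h_i = -3, -6:
  1·M_0 + 4·M_1 + 1·M_2 = 6(Δ_1 - Δ_0) = -18
Natural end conditions: M_0 = M_2 = 0.
Forward elimination and back-substitution give M_0 = 0, M_1 = -9/2, M_2 = 0.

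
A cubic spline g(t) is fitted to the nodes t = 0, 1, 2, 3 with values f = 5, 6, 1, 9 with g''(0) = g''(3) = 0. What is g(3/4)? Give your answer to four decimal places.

6.5594

Write m_i for g''(x_i). With h_i = 1, 1, 1 and divided differences Δ_i = 1, -5, 8, the continuity of g' gives the tridiagonal system
  1·m_0 + 4·m_1 + 1·m_2 = 6(Δ_1 - Δ_0) = -36
  1·m_1 + 4·m_2 + 1·m_3 = 6(Δ_2 - Δ_1) = 78
Natural end conditions: m_0 = m_3 = 0.
Solving the tridiagonal system: m_0 = 0, m_1 = -74/5, m_2 = 116/5, m_3 = 0.
On [0, 1], g(t) = 5 + 52/15·t + 0·t² - 37/15·t³.
With t = 3/4: g(3/4) = 2099/320.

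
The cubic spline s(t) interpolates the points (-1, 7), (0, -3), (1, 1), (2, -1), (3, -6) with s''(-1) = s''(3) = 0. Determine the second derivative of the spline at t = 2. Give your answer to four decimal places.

Let M_i = s''(x_i). Step sizes h_i = 1, 1, 1, 1; slopes of the chords Δ_i = (y_(i+1) - y_i)/h_i = -10, 4, -2, -5.
  1·M_0 + 4·M_1 + 1·M_2 = 6(Δ_1 - Δ_0) = 84
  1·M_1 + 4·M_2 + 1·M_3 = 6(Δ_2 - Δ_1) = -36
  1·M_2 + 4·M_3 + 1·M_4 = 6(Δ_3 - Δ_2) = -18
Natural end conditions: M_0 = M_4 = 0.
Hence M_0 = 0, M_1 = 99/4, M_2 = -15, M_3 = -3/4, M_4 = 0.

-0.7500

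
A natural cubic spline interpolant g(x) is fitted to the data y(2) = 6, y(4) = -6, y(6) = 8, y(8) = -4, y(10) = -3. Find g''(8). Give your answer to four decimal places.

Put M_i = g'' at the i-th knot. Here h = (2, 2, 2, 2) and Δ = (-6, 7, -6, 1/2), so the interior equations h_(i-1)·M_(i-1) + 2(h_(i-1)+h_i)·M_i + h_i·M_(i+1) = 6(Δ_i − Δ_(i-1)) read
  2·M_0 + 8·M_1 + 2·M_2 = 6(Δ_1 - Δ_0) = 78
  2·M_1 + 8·M_2 + 2·M_3 = 6(Δ_2 - Δ_1) = -78
  2·M_2 + 8·M_3 + 2·M_4 = 6(Δ_3 - Δ_2) = 39
Natural end conditions: M_0 = M_4 = 0.
Solving the tridiagonal system: M_0 = 0, M_1 = 1521/112, M_2 = -429/28, M_3 = 975/112, M_4 = 0.

8.7054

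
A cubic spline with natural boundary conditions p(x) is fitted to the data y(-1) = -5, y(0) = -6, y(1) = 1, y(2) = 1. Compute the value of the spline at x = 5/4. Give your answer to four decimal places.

With M_i denoting the second derivative at x_i, h_i = 1, 1, 1, and Δ_i = (y_(i+1) − y_i)/h_i = -1, 7, 0:
  1·M_0 + 4·M_1 + 1·M_2 = 6(Δ_1 - Δ_0) = 48
  1·M_1 + 4·M_2 + 1·M_3 = 6(Δ_2 - Δ_1) = -42
Natural end conditions: M_0 = M_3 = 0.
Solving the tridiagonal system: M_0 = 0, M_1 = 78/5, M_2 = -72/5, M_3 = 0.
On [1, 2], p(x) = 1 + 24/5·(x - 1) - 36/5·(x - 1)² + 12/5·(x - 1)³.
With (x - 1) = 1/4: p(5/4) = 143/80.

1.7875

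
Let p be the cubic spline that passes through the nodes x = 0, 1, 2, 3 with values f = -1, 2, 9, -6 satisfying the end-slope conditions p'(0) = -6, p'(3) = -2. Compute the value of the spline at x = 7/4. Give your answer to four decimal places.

9.5875

Put M_i = p'' at the i-th knot. Here h = (1, 1, 1) and Δ = (3, 7, -15), so the interior equations h_(i-1)·M_(i-1) + 2(h_(i-1)+h_i)·M_i + h_i·M_(i+1) = 6(Δ_i − Δ_(i-1)) read
  1·M_0 + 4·M_1 + 1·M_2 = 6(Δ_1 - Δ_0) = 24
  1·M_1 + 4·M_2 + 1·M_3 = 6(Δ_2 - Δ_1) = -132
Clamped end conditions give two more equations: 2h_0·M_0 + h_0·M_1 = 6(Δ_0 - p'(0)) = 54 and h_2·M_2 + 2h_2·M_3 = 6(p'(3) - Δ_2) = 78.
Hence M_0 = 298/15, M_1 = 214/15, M_2 = -794/15, M_3 = 982/15.
On [1, 2], p(x) = 2 + 166/15·(x - 1) + 107/15·(x - 1)² - 56/5·(x - 1)³.
With (x - 1) = 3/4: p(7/4) = 767/80.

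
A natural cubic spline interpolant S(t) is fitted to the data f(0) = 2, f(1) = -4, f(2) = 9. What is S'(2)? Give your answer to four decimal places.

With M_i denoting the second derivative at x_i, h_i = 1, 1, and Δ_i = (y_(i+1) − y_i)/h_i = -6, 13:
  1·M_0 + 4·M_1 + 1·M_2 = 6(Δ_1 - Δ_0) = 114
Natural end conditions: M_0 = M_2 = 0.
Forward elimination and back-substitution give M_0 = 0, M_1 = 57/2, M_2 = 0.
On [1, 2], S'(t) = b_1 + 2c_1·(t - 1) + 3d_1·(t - 1)² with b_1 = Δ_1 - h_1(2M_1 + M_2)/6 = 7/2, c_1 = M_1/2 = 57/4, d_1 = (M_2 - M_1)/(6h_1) = -19/4. So S'(2) = 71/4.

17.7500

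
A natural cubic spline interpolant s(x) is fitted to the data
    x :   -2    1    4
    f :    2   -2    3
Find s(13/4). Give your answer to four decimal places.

Let M_i = s''(x_i). Step sizes h_i = 3, 3; slopes of the chords Δ_i = (y_(i+1) - y_i)/h_i = -4/3, 5/3.
  3·M_0 + 12·M_1 + 3·M_2 = 6(Δ_1 - Δ_0) = 18
Natural end conditions: M_0 = M_2 = 0.
Forward elimination and back-substitution give M_0 = 0, M_1 = 3/2, M_2 = 0.
On [1, 4], s(x) = -2 + 1/6·(x - 1) + 3/4·(x - 1)² - 1/12·(x - 1)³.
With (x - 1) = 9/4: s(13/4) = 313/256.

1.2227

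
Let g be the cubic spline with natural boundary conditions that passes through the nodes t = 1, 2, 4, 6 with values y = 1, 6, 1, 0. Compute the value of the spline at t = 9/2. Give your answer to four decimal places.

Put M_i = g'' at the i-th knot. Here h = (1, 2, 2) and Δ = (5, -5/2, -1/2), so the interior equations h_(i-1)·M_(i-1) + 2(h_(i-1)+h_i)·M_i + h_i·M_(i+1) = 6(Δ_i − Δ_(i-1)) read
  1·M_0 + 6·M_1 + 2·M_2 = 6(Δ_1 - Δ_0) = -45
  2·M_1 + 8·M_2 + 2·M_3 = 6(Δ_2 - Δ_1) = 12
Natural end conditions: M_0 = M_3 = 0.
Solving: M_0 = 0, M_1 = -96/11, M_2 = 81/22, M_3 = 0.
On [4, 6], g(t) = 1 - 65/22·(t - 4) + 81/44·(t - 4)² - 27/88·(t - 4)³.
With (t - 4) = 1/2: g(9/2) = -39/704.

-0.0554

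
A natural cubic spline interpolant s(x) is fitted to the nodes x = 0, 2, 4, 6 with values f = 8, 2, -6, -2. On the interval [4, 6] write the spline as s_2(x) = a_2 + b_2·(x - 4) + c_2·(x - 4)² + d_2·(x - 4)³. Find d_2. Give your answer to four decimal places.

-0.4167

Write M_i for s''(x_i). With h_i = 2, 2, 2 and divided differences Δ_i = -3, -4, 2, the continuity of s' gives the tridiagonal system
  2·M_0 + 8·M_1 + 2·M_2 = 6(Δ_1 - Δ_0) = -6
  2·M_1 + 8·M_2 + 2·M_3 = 6(Δ_2 - Δ_1) = 36
Natural end conditions: M_0 = M_3 = 0.
Solving: M_0 = 0, M_1 = -2, M_2 = 5, M_3 = 0.
On [4, 6], with s_2(x) = a_2 + b_2·(x - 4) + c_2·(x - 4)² + d_2·(x - 4)³: c_2 = M_2/2 = 5/2, d_2 = (M_3 - M_2)/(6h_2) = -5/12, b_2 = Δ_2 - h_2(2M_2 + M_3)/6 = -4/3.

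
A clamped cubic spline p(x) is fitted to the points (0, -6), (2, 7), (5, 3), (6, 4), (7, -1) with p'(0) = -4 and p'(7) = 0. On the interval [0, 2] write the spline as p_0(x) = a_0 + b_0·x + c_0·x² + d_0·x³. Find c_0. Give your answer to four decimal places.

Let σ_i = p''(x_i). Step sizes h_i = 2, 3, 1, 1; slopes of the chords Δ_i = (y_(i+1) - y_i)/h_i = 13/2, -4/3, 1, -5.
  2·σ_0 + 10·σ_1 + 3·σ_2 = 6(Δ_1 - Δ_0) = -47
  3·σ_1 + 8·σ_2 + 1·σ_3 = 6(Δ_2 - Δ_1) = 14
  1·σ_2 + 4·σ_3 + 1·σ_4 = 6(Δ_3 - Δ_2) = -36
Clamped end conditions give two more equations: 2h_0·σ_0 + h_0·σ_1 = 6(Δ_0 - p'(0)) = 63 and h_3·σ_3 + 2h_3·σ_4 = 6(p'(7) - Δ_3) = 30.
Hence σ_0 = 12109/564, σ_1 = -1613/141, σ_2 = 2299/282, σ_3 = -2383/141, σ_4 = 6613/282.
On [0, 2], with p_0(x) = a_0 + b_0·x + c_0·x² + d_0·x³: c_0 = σ_0/2 = 12109/1128, d_0 = (σ_1 - σ_0)/(6h_0) = -6187/2256, b_0 = Δ_0 - h_0(2σ_0 + σ_1)/6 = -4.

10.7349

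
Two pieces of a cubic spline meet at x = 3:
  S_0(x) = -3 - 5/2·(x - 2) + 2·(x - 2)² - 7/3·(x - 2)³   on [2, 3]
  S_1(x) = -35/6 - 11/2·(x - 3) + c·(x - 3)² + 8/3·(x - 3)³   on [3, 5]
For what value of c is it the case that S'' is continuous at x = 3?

-5

S_0''(x) = 4 - 14·(x - 2), so S_0''(3) = -10. On the right, S_1''(3) = 2c, so c = -5.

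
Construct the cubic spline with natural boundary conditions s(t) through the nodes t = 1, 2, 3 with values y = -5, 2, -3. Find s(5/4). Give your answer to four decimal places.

Put σ_i = s'' at the i-th knot. Here h = (1, 1) and Δ = (7, -5), so the interior equations h_(i-1)·σ_(i-1) + 2(h_(i-1)+h_i)·σ_i + h_i·σ_(i+1) = 6(Δ_i − Δ_(i-1)) read
  1·σ_0 + 4·σ_1 + 1·σ_2 = 6(Δ_1 - Δ_0) = -72
Natural end conditions: σ_0 = σ_2 = 0.
Forward elimination and back-substitution give σ_0 = 0, σ_1 = -18, σ_2 = 0.
On [1, 2], s(t) = -5 + 10·(t - 1) + 0·(t - 1)² - 3·(t - 1)³.
With (t - 1) = 1/4: s(5/4) = -163/64.

-2.5469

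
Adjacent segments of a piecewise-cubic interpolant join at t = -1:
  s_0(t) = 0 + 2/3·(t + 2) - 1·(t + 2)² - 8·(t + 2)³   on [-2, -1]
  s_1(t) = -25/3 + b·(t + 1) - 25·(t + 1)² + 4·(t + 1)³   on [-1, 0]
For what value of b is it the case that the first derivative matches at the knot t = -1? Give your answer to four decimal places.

-25.3333

s_0'(t) = 2/3 - 2·(t + 2) - 24·(t + 2)², so s_0'(-1) = -76/3. On the right, s_1'(-1) = b, so b = -76/3.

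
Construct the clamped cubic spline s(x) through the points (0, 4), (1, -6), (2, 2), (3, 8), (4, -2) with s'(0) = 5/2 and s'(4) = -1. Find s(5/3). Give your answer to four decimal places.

Write σ_i for s''(x_i). With h_i = 1, 1, 1, 1 and divided differences Δ_i = -10, 8, 6, -10, the continuity of s' gives the tridiagonal system
  1·σ_0 + 4·σ_1 + 1·σ_2 = 6(Δ_1 - Δ_0) = 108
  1·σ_1 + 4·σ_2 + 1·σ_3 = 6(Δ_2 - Δ_1) = -12
  1·σ_2 + 4·σ_3 + 1·σ_4 = 6(Δ_3 - Δ_2) = -96
Clamped end conditions give two more equations: 2h_0·σ_0 + h_0·σ_1 = 6(Δ_0 - s'(0)) = -75 and h_3·σ_3 + 2h_3·σ_4 = 6(s'(4) - Δ_3) = 54.
Hence σ_0 = -3307/56, σ_1 = 1207/28, σ_2 = -43/8, σ_3 = -941/28, σ_4 = 2453/56.
On [1, 2], s(x) = -6 - 613/112·(x - 1) + 1207/56·(x - 1)² - 905/112·(x - 1)³.
With (x - 1) = 2/3: s(5/3) = -3725/1512.

-2.4636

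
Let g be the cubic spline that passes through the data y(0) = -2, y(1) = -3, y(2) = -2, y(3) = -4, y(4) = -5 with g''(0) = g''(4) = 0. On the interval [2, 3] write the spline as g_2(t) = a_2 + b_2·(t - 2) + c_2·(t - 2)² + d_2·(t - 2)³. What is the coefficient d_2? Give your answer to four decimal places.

1.5893

With M_i denoting the second derivative at x_i, h_i = 1, 1, 1, 1, and Δ_i = (y_(i+1) − y_i)/h_i = -1, 1, -2, -1:
  1·M_0 + 4·M_1 + 1·M_2 = 6(Δ_1 - Δ_0) = 12
  1·M_1 + 4·M_2 + 1·M_3 = 6(Δ_2 - Δ_1) = -18
  1·M_2 + 4·M_3 + 1·M_4 = 6(Δ_3 - Δ_2) = 6
Natural end conditions: M_0 = M_4 = 0.
Solving the tridiagonal system: M_0 = 0, M_1 = 129/28, M_2 = -45/7, M_3 = 87/28, M_4 = 0.
On [2, 3], with g_2(t) = a_2 + b_2·(t - 2) + c_2·(t - 2)² + d_2·(t - 2)³: c_2 = M_2/2 = -45/14, d_2 = (M_3 - M_2)/(6h_2) = 89/56, b_2 = Δ_2 - h_2(2M_2 + M_3)/6 = -3/8.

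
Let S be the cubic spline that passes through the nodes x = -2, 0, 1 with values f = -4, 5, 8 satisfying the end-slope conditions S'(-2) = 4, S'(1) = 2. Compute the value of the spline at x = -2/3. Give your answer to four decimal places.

Write M_i for S''(x_i). With h_i = 2, 1 and divided differences Δ_i = 9/2, 3, the continuity of S' gives the tridiagonal system
  2·M_0 + 6·M_1 + 1·M_2 = 6(Δ_1 - Δ_0) = -9
Clamped end conditions give two more equations: 2h_0·M_0 + h_0·M_1 = 6(Δ_0 - S'(-2)) = 3 and h_1·M_1 + 2h_1·M_2 = 6(S'(1) - Δ_1) = -6.
Forward elimination and back-substitution give M_0 = 19/12, M_1 = -5/3, M_2 = -13/6.
On [-2, 0], S(x) = -4 + 4·(x + 2) + 19/24·(x + 2)² - 13/48·(x + 2)³.
With (x + 2) = 4/3: S(-2/3) = 170/81.

2.0988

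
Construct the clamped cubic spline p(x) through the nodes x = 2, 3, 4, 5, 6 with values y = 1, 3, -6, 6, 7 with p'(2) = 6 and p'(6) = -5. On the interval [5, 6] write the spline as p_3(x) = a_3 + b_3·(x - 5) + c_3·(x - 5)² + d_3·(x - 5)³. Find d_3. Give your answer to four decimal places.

3.6607

With M_i denoting the second derivative at x_i, h_i = 1, 1, 1, 1, and Δ_i = (y_(i+1) − y_i)/h_i = 2, -9, 12, 1:
  1·M_0 + 4·M_1 + 1·M_2 = 6(Δ_1 - Δ_0) = -66
  1·M_1 + 4·M_2 + 1·M_3 = 6(Δ_2 - Δ_1) = 126
  1·M_2 + 4·M_3 + 1·M_4 = 6(Δ_3 - Δ_2) = -66
Clamped end conditions give two more equations: 2h_0·M_0 + h_0·M_1 = 6(Δ_0 - p'(2)) = -24 and h_3·M_3 + 2h_3·M_4 = 6(p'(6) - Δ_3) = -36.
Forward elimination and back-substitution give M_0 = 61/28, M_1 = -397/14, M_2 = 181/4, M_3 = -373/14, M_4 = -131/28.
On [5, 6], with p_3(x) = a_3 + b_3·(x - 5) + c_3·(x - 5)² + d_3·(x - 5)³: c_3 = M_3/2 = -373/28, d_3 = (M_4 - M_3)/(6h_3) = 205/56, b_3 = Δ_3 - h_3(2M_3 + M_4)/6 = 597/56.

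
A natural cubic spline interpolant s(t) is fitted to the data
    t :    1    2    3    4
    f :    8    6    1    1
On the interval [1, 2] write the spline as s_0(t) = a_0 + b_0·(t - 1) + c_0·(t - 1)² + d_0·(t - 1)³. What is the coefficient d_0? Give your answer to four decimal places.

Write M_i for s''(x_i). With h_i = 1, 1, 1 and divided differences Δ_i = -2, -5, 0, the continuity of s' gives the tridiagonal system
  1·M_0 + 4·M_1 + 1·M_2 = 6(Δ_1 - Δ_0) = -18
  1·M_1 + 4·M_2 + 1·M_3 = 6(Δ_2 - Δ_1) = 30
Natural end conditions: M_0 = M_3 = 0.
Forward elimination and back-substitution give M_0 = 0, M_1 = -34/5, M_2 = 46/5, M_3 = 0.
On [1, 2], with s_0(t) = a_0 + b_0·(t - 1) + c_0·(t - 1)² + d_0·(t - 1)³: c_0 = M_0/2 = 0, d_0 = (M_1 - M_0)/(6h_0) = -17/15, b_0 = Δ_0 - h_0(2M_0 + M_1)/6 = -13/15.

-1.1333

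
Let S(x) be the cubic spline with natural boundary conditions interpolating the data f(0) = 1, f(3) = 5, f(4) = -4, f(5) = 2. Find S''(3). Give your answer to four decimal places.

-10.9032

Write σ_i for S''(x_i). With h_i = 3, 1, 1 and divided differences Δ_i = 4/3, -9, 6, the continuity of S' gives the tridiagonal system
  3·σ_0 + 8·σ_1 + 1·σ_2 = 6(Δ_1 - Δ_0) = -62
  1·σ_1 + 4·σ_2 + 1·σ_3 = 6(Δ_2 - Δ_1) = 90
Natural end conditions: σ_0 = σ_3 = 0.
Solving: σ_0 = 0, σ_1 = -338/31, σ_2 = 782/31, σ_3 = 0.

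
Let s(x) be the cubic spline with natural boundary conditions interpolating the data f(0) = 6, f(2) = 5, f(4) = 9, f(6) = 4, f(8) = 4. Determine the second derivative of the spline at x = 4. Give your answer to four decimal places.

Write m_i for s''(x_i). With h_i = 2, 2, 2, 2 and divided differences Δ_i = -1/2, 2, -5/2, 0, the continuity of s' gives the tridiagonal system
  2·m_0 + 8·m_1 + 2·m_2 = 6(Δ_1 - Δ_0) = 15
  2·m_1 + 8·m_2 + 2·m_3 = 6(Δ_2 - Δ_1) = -27
  2·m_2 + 8·m_3 + 2·m_4 = 6(Δ_3 - Δ_2) = 15
Natural end conditions: m_0 = m_4 = 0.
Solving: m_0 = 0, m_1 = 87/28, m_2 = -69/14, m_3 = 87/28, m_4 = 0.

-4.9286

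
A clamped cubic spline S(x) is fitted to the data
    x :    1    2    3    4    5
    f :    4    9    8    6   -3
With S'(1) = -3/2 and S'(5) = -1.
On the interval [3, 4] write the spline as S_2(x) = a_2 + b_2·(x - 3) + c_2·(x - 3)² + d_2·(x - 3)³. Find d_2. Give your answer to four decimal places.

Put M_i = S'' at the i-th knot. Here h = (1, 1, 1, 1) and Δ = (5, -1, -2, -9), so the interior equations h_(i-1)·M_(i-1) + 2(h_(i-1)+h_i)·M_i + h_i·M_(i+1) = 6(Δ_i − Δ_(i-1)) read
  1·M_0 + 4·M_1 + 1·M_2 = 6(Δ_1 - Δ_0) = -36
  1·M_1 + 4·M_2 + 1·M_3 = 6(Δ_2 - Δ_1) = -6
  1·M_2 + 4·M_3 + 1·M_4 = 6(Δ_3 - Δ_2) = -42
Clamped end conditions give two more equations: 2h_0·M_0 + h_0·M_1 = 6(Δ_0 - S'(1)) = 39 and h_3·M_3 + 2h_3·M_4 = 6(S'(5) - Δ_3) = 48.
Forward elimination and back-substitution give M_0 = 229/8, M_1 = -73/4, M_2 = 67/8, M_3 = -85/4, M_4 = 277/8.
On [3, 4], with S_2(x) = a_2 + b_2·(x - 3) + c_2·(x - 3)² + d_2·(x - 3)³: c_2 = M_2/2 = 67/16, d_2 = (M_3 - M_2)/(6h_2) = -79/16, b_2 = Δ_2 - h_2(2M_2 + M_3)/6 = -5/4.

-4.9375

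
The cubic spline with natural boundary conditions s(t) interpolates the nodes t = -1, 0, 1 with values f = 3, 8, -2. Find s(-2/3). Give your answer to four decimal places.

5.7778

Let σ_i = s''(x_i). Step sizes h_i = 1, 1; slopes of the chords Δ_i = (y_(i+1) - y_i)/h_i = 5, -10.
  1·σ_0 + 4·σ_1 + 1·σ_2 = 6(Δ_1 - Δ_0) = -90
Natural end conditions: σ_0 = σ_2 = 0.
Hence σ_0 = 0, σ_1 = -45/2, σ_2 = 0.
On [-1, 0], s(t) = 3 + 35/4·(t + 1) + 0·(t + 1)² - 15/4·(t + 1)³.
With (t + 1) = 1/3: s(-2/3) = 52/9.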